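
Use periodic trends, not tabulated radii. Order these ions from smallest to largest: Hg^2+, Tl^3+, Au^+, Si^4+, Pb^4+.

First list Z and electron count for each: Si^4+ (Z=14, 10 e⁻), Pb^4+ (Z=82, 78 e⁻), Tl^3+ (Z=81, 78 e⁻), Hg^2+ (Z=80, 78 e⁻), Au^+ (Z=79, 78 e⁻). Si^4+ < Pb^4+ (same group, period 3 vs 6); Pb^4+ < Tl^3+ (both 78 e⁻, Z=82>81); Tl^3+ < Hg^2+ (both 78 e⁻, Z=81>80); Hg^2+ < Au^+ (both 78 e⁻, Z=80>79).

Si^4+ < Pb^4+ < Tl^3+ < Hg^2+ < Au^+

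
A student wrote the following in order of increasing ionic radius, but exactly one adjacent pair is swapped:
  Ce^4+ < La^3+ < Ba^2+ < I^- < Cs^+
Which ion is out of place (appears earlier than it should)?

I^-

Compare adjacent ions: both have 54 electrons but Z(Cs)=55 > Z(I)=53, so Cs^+ should be the smaller of the two — yet in this increasing list I^- sits before Cs^+. Nothing else is reversed, so I^- should move one place to the right.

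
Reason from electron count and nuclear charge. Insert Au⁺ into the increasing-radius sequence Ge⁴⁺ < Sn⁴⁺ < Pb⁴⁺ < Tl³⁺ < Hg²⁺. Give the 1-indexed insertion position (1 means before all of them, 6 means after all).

6

Tabulating Z and e⁻: Ge⁴⁺ (Z=32, 28 e⁻), Sn⁴⁺ (Z=50, 46 e⁻), Pb⁴⁺ (Z=82, 78 e⁻), Tl³⁺ (Z=81, 78 e⁻), Hg²⁺ (Z=80, 78 e⁻), Au⁺ (Z=79, 78 e⁻). Ge⁴⁺ < Sn⁴⁺ (same group, 1 shell fewer); Sn⁴⁺ < Pb⁴⁺ (same group, period 5 vs 6); Pb⁴⁺ < Tl³⁺ (isoelectronic, higher Z=82 is smaller); Tl³⁺ < Hg²⁺ (isoelectronic, higher Z=81 is smaller); Hg²⁺ < Au⁺ (isoelectronic, higher Z=80 is smaller).
With Au⁺ included the full order is Ge⁴⁺ < Sn⁴⁺ < Pb⁴⁺ < Tl³⁺ < Hg²⁺ < Au⁺, so it takes position 6.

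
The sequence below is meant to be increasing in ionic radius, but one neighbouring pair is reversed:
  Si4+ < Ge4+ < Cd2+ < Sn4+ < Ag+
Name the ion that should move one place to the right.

Cd2+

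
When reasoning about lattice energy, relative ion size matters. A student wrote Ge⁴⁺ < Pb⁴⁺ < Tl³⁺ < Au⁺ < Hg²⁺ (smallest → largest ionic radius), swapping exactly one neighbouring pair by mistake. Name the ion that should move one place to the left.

Scanning neighbour by neighbour, only Au⁺/Hg²⁺ violates a trend: Hg²⁺ and Au⁺ share 78 electrons; the higher nuclear charge on Hg (Z=80) contracts it more, so Hg²⁺ < Au⁺. That makes Hg²⁺ the one sitting a position late relative to where it belongs.

Hg²⁺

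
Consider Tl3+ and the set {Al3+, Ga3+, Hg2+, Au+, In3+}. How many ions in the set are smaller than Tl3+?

Electron counts and nuclear charges: Al3+: 10 e⁻, Z=13, Ga3+: 28 e⁻, Z=31, In3+: 46 e⁻, Z=49, Tl3+: 78 e⁻, Z=81, Hg2+: 78 e⁻, Z=80, Au+: 78 e⁻, Z=79. Al3+ < Ga3+ (same group, 1 shell fewer); Ga3+ < In3+ (same group, 1 shell fewer); In3+ < Tl3+ (same group, period 5 vs 6); Tl3+ < Hg2+ (isoelectronic, higher Z=81 is smaller); Hg2+ < Au+ (both 78 e⁻, Z=80>79).
Placing each against Tl3+: smaller — Al3+, Ga3+, In3+; larger — Hg2+, Au+. Count: 3.

3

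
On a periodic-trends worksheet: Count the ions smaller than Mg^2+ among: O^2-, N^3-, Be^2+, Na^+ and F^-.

1

Electron counts and nuclear charges: Be^2+ (Z=4, 2 e⁻), Mg^2+ (Z=12, 10 e⁻), Na^+ (Z=11, 10 e⁻), F^- (Z=9, 10 e⁻), O^2- (Z=8, 10 e⁻), N^3- (Z=7, 10 e⁻). Be^2+ < Mg^2+ (same group, 1 shell fewer); Mg^2+ < Na^+ (isoelectronic, higher Z=12 is smaller); Na^+ < F^- (both 10 e⁻, Z=11>9); F^- < O^2- (isoelectronic, higher Z=9 is smaller); O^2- < N^3- (isoelectronic, higher Z=8 is smaller).
Placing each against Mg^2+: smaller — Be^2+; larger — Na^+, F^-, O^2-, N^3-. Count: 1.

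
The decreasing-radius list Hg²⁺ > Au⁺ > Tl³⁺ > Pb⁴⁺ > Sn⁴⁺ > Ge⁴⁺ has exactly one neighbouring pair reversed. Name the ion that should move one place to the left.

Au⁺

Compare adjacent ions: they are isoelectronic (78 e⁻) and Hg has more protons than Au (80 vs 79), making Hg²⁺ smaller — yet in this decreasing list Hg²⁺ sits before Au⁺. Nothing else is reversed, so Au⁺ should move one place to the left.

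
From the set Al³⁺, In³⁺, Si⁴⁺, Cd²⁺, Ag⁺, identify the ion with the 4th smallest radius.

Tabulating Z and e⁻: Si⁴⁺ has 10 e⁻ (Z=14), Al³⁺ has 10 e⁻ (Z=13), In³⁺ has 46 e⁻ (Z=49), Cd²⁺ has 46 e⁻ (Z=48), Ag⁺ has 46 e⁻ (Z=47). Si⁴⁺ < Al³⁺ (isoelectronic, higher Z=14 is smaller); Al³⁺ < In³⁺ (same group, period 3 vs 5); In³⁺ < Cd²⁺ (isoelectronic, higher Z=49 is smaller); Cd²⁺ < Ag⁺ (both 46 e⁻, Z=48>47).
That gives Si⁴⁺ < Al³⁺ < In³⁺ < Cd²⁺ < Ag⁺. From the smallest end, number 4 is Cd²⁺.

Cd²⁺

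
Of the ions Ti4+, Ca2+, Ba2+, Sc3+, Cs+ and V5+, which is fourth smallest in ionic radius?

Work out protons and electrons: V5+ (Z=23, 18 e⁻), Ti4+ (Z=22, 18 e⁻), Sc3+ (Z=21, 18 e⁻), Ca2+ (Z=20, 18 e⁻), Ba2+ (Z=56, 54 e⁻), Cs+ (Z=55, 54 e⁻). V5+ < Ti4+ (both 18 e⁻, Z=23>22); Ti4+ < Sc3+ (both 18 e⁻, Z=22>21); Sc3+ < Ca2+ (both 18 e⁻, Z=21>20); Ca2+ < Ba2+ (same group, period 4 vs 6); Ba2+ < Cs+ (isoelectronic, higher Z=56 is smaller).
Ordering: V5+ < Ti4+ < Sc3+ < Ca2+ < Ba2+ < Cs+. The fourth smallest is Ca2+.

Ca2+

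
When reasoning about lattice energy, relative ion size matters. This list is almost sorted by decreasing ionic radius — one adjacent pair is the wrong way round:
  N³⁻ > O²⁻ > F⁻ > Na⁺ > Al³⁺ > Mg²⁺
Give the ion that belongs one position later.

Check each adjacent pair. Al³⁺ and Mg²⁺ are reversed: they are isoelectronic (10 e⁻) and Al has more protons than Mg (13 vs 12), making Al³⁺ smaller. No other neighbouring pair contradicts the periodic trends, so Al³⁺ is the ion listed too early.

Al³⁺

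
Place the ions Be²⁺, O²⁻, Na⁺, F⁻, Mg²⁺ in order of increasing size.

Be²⁺ < Mg²⁺ < Na⁺ < F⁻ < O²⁻

First list Z and electron count for each: Be²⁺ (Z=4, 2 e⁻), Mg²⁺ (Z=12, 10 e⁻), Na⁺ (Z=11, 10 e⁻), F⁻ (Z=9, 10 e⁻), O²⁻ (Z=8, 10 e⁻). Be²⁺ < Mg²⁺ (same group, period 2 vs 3); Mg²⁺ < Na⁺ (both 10 e⁻, Z=12>11); Na⁺ < F⁻ (isoelectronic, higher Z=11 is smaller); F⁻ < O²⁻ (isoelectronic, higher Z=9 is smaller).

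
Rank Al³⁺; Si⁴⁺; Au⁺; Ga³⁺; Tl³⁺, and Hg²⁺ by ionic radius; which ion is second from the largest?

Hg²⁺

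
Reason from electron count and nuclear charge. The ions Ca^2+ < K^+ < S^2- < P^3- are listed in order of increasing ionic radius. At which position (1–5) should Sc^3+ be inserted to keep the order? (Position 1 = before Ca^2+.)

1

Isoelectronic series (18 e⁻ each). Size is set by nuclear charge: more protons means a smaller ion. Sc^3+ (Z=21), Ca^2+ (Z=20), K^+ (Z=19), S^2- (Z=16), P^3- (Z=15).
Merged order: Sc^3+ < Ca^2+ < K^+ < S^2- < P^3- — Sc^3+ is number 1.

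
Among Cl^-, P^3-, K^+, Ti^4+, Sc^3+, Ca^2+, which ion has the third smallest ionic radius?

Ca^2+

Each ion has 18 electrons. The ranking follows nuclear charge in reverse — greater Z gives a smaller radius. Ti^4+ (Z=22), Sc^3+ (Z=21), Ca^2+ (Z=20), K^+ (Z=19), Cl^- (Z=17), P^3- (Z=15).
So the order is Ti^4+ < Sc^3+ < Ca^2+ < K^+ < Cl^- < P^3-; the 3rd-smallest ion is Ca^2+.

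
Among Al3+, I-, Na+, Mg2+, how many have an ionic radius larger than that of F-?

1

Tabulating Z and e⁻: Al3+ has 10 e⁻ (Z=13), Mg2+ has 10 e⁻ (Z=12), Na+ has 10 e⁻ (Z=11), F- has 10 e⁻ (Z=9), I- has 54 e⁻ (Z=53). Al3+ < Mg2+ (both 10 e⁻, Z=13>12); Mg2+ < Na+ (isoelectronic, higher Z=12 is smaller); Na+ < F- (isoelectronic, higher Z=11 is smaller); F- < I- (same group, period 2 vs 5).
Ordering all of them (including F-) by radius gives Al3+ < Mg2+ < Na+ < F- < I-. That's 1.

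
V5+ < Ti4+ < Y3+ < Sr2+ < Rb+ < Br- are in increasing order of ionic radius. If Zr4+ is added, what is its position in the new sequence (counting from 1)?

3

V5+ has 18 e⁻ (Z=23), Ti4+ has 18 e⁻ (Z=22), Zr4+ has 36 e⁻ (Z=40), Y3+ has 36 e⁻ (Z=39), Sr2+ has 36 e⁻ (Z=38), Rb+ has 36 e⁻ (Z=37), Br- has 36 e⁻ (Z=35). V5+ < Ti4+ (isoelectronic, higher Z=23 is smaller); Ti4+ < Zr4+ (same group, period 4 vs 5); Zr4+ < Y3+ (isoelectronic, higher Z=40 is smaller); Y3+ < Sr2+ (isoelectronic, higher Z=39 is smaller); Sr2+ < Rb+ (isoelectronic, higher Z=38 is smaller); Rb+ < Br- (both 36 e⁻, Z=37>35).
With Zr4+ included the full order is V5+ < Ti4+ < Zr4+ < Y3+ < Sr2+ < Rb+ < Br-, so it takes position 3.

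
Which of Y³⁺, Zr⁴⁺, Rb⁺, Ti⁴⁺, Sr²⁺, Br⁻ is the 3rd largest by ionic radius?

Sr²⁺

Electron counts and nuclear charges: Ti⁴⁺: 18 e⁻, Z=22, Zr⁴⁺: 36 e⁻, Z=40, Y³⁺: 36 e⁻, Z=39, Sr²⁺: 36 e⁻, Z=38, Rb⁺: 36 e⁻, Z=37, Br⁻: 36 e⁻, Z=35. Ti⁴⁺ < Zr⁴⁺ (same group, period 4 vs 5); Zr⁴⁺ < Y³⁺ (isoelectronic, higher Z=40 is smaller); Y³⁺ < Sr²⁺ (isoelectronic, higher Z=39 is smaller); Sr²⁺ < Rb⁺ (isoelectronic, higher Z=38 is smaller); Rb⁺ < Br⁻ (both 36 e⁻, Z=37>35).
That gives Ti⁴⁺ < Zr⁴⁺ < Y³⁺ < Sr²⁺ < Rb⁺ < Br⁻. From the largest end, number 3 is Sr²⁺.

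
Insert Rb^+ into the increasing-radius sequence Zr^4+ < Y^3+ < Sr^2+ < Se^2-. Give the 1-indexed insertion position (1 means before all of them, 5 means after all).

Each ion has 36 electrons. The ranking follows nuclear charge in reverse — greater Z gives a smaller radius. Zr^4+ (Z=40), Y^3+ (Z=39), Sr^2+ (Z=38), Rb^+ (Z=37), Se^2- (Z=34).
With Rb^+ included the full order is Zr^4+ < Y^3+ < Sr^2+ < Rb^+ < Se^2-, so it takes position 4.

4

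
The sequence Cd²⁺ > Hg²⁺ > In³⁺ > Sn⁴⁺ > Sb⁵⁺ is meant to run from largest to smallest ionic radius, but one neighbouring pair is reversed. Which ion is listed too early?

The pair Cd²⁺, Hg²⁺ is the wrong way round — Cd²⁺ and Hg²⁺ are in one column with the same charge; the lighter period-5 ion has one fewer shell and is smaller. All other adjacent pairs agree with periodic trends, so Cd²⁺ is the misplaced ion.

Cd²⁺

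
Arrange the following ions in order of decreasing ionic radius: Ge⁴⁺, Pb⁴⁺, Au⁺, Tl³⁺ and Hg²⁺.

Au⁺ > Hg²⁺ > Tl³⁺ > Pb⁴⁺ > Ge⁴⁺

First list Z and electron count for each: Ge⁴⁺ (Z=32, 28 e⁻), Pb⁴⁺ (Z=82, 78 e⁻), Tl³⁺ (Z=81, 78 e⁻), Hg²⁺ (Z=80, 78 e⁻), Au⁺ (Z=79, 78 e⁻). Ge⁴⁺ < Pb⁴⁺ (same group, period 4 vs 6); Pb⁴⁺ < Tl³⁺ (both 78 e⁻, Z=82>81); Tl³⁺ < Hg²⁺ (isoelectronic, higher Z=81 is smaller); Hg²⁺ < Au⁺ (both 78 e⁻, Z=80>79).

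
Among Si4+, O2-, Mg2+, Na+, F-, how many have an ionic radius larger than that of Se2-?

0

Si4+ (Z=14, 10 e⁻), Mg2+ (Z=12, 10 e⁻), Na+ (Z=11, 10 e⁻), F- (Z=9, 10 e⁻), O2- (Z=8, 10 e⁻), Se2- (Z=34, 36 e⁻). Si4+ < Mg2+ (isoelectronic, higher Z=14 is smaller); Mg2+ < Na+ (isoelectronic, higher Z=12 is smaller); Na+ < F- (both 10 e⁻, Z=11>9); F- < O2- (isoelectronic, higher Z=9 is smaller); O2- < Se2- (same group, period 2 vs 4).
Overall: Si4+ < Mg2+ < Na+ < F- < O2- < Se2-. Se2- has 5 below it and 0 above. That's 0.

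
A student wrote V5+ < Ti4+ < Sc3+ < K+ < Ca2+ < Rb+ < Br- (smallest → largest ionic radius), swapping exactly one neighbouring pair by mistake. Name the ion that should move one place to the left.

Ca2+

Scanning neighbour by neighbour, only K+/Ca2+ violates a trend: both have 18 electrons but Z(Ca)=20 > Z(K)=19, so Ca2+ should be the smaller of the two. That makes Ca2+ the one sitting a position late relative to where it belongs.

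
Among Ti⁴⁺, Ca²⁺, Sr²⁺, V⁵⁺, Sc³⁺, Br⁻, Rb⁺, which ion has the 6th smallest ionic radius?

Rb⁺

First list Z and electron count for each: V⁵⁺ (Z=23, 18 e⁻), Ti⁴⁺ (Z=22, 18 e⁻), Sc³⁺ (Z=21, 18 e⁻), Ca²⁺ (Z=20, 18 e⁻), Sr²⁺ (Z=38, 36 e⁻), Rb⁺ (Z=37, 36 e⁻), Br⁻ (Z=35, 36 e⁻). V⁵⁺ < Ti⁴⁺ (isoelectronic, higher Z=23 is smaller); Ti⁴⁺ < Sc³⁺ (isoelectronic, higher Z=22 is smaller); Sc³⁺ < Ca²⁺ (isoelectronic, higher Z=21 is smaller); Ca²⁺ < Sr²⁺ (same group, period 4 vs 5); Sr²⁺ < Rb⁺ (isoelectronic, higher Z=38 is smaller); Rb⁺ < Br⁻ (both 36 e⁻, Z=37>35).
Ordering: V⁵⁺ < Ti⁴⁺ < Sc³⁺ < Ca²⁺ < Sr²⁺ < Rb⁺ < Br⁻. The 6th smallest is Rb⁺.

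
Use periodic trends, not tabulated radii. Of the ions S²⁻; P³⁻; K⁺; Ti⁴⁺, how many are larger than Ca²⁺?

These species are isoelectronic with 18 electrons. The only difference is the number of protons: Ti⁴⁺ (Z=22), Ca²⁺ (Z=20), K⁺ (Z=19), S²⁻ (Z=16), P³⁻ (Z=15). The strongest nuclear pull (Ti⁴⁺) gives the smallest ion.
Placing each against Ca²⁺: smaller — Ti⁴⁺; larger — K⁺, S²⁻, P³⁻. Count: 3.

3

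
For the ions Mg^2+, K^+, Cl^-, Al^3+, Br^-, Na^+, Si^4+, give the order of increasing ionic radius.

Si^4+ < Al^3+ < Mg^2+ < Na^+ < K^+ < Cl^- < Br^-

Si^4+ (Z=14, 10 e⁻), Al^3+ (Z=13, 10 e⁻), Mg^2+ (Z=12, 10 e⁻), Na^+ (Z=11, 10 e⁻), K^+ (Z=19, 18 e⁻), Cl^- (Z=17, 18 e⁻), Br^- (Z=35, 36 e⁻). Si^4+ < Al^3+ (isoelectronic, higher Z=14 is smaller); Al^3+ < Mg^2+ (both 10 e⁻, Z=13>12); Mg^2+ < Na^+ (isoelectronic, higher Z=12 is smaller); Na^+ < K^+ (same group, 1 shell fewer); K^+ < Cl^- (both 18 e⁻, Z=19>17); Cl^- < Br^- (same group, 1 shell fewer).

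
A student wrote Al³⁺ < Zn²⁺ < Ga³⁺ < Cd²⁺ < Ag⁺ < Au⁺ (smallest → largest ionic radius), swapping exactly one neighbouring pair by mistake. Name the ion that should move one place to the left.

Ga³⁺

Scanning neighbour by neighbour, only Zn²⁺/Ga³⁺ violates a trend: both have 28 electrons but Z(Ga)=31 > Z(Zn)=30, so Ga³⁺ should be the smaller of the two. That makes Ga³⁺ the one sitting a position late relative to where it belongs.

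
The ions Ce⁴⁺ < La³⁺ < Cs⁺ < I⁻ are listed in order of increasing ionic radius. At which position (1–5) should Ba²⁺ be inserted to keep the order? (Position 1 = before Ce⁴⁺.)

3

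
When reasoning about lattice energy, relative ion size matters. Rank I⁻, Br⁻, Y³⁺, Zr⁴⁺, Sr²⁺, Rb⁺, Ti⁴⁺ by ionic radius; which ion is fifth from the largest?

Work out protons and electrons: Ti⁴⁺: 18 e⁻, Z=22, Zr⁴⁺: 36 e⁻, Z=40, Y³⁺: 36 e⁻, Z=39, Sr²⁺: 36 e⁻, Z=38, Rb⁺: 36 e⁻, Z=37, Br⁻: 36 e⁻, Z=35, I⁻: 54 e⁻, Z=53. Ti⁴⁺ < Zr⁴⁺ (same group, 1 shell fewer); Zr⁴⁺ < Y³⁺ (both 36 e⁻, Z=40>39); Y³⁺ < Sr²⁺ (both 36 e⁻, Z=39>38); Sr²⁺ < Rb⁺ (both 36 e⁻, Z=38>37); Rb⁺ < Br⁻ (both 36 e⁻, Z=37>35); Br⁻ < I⁻ (same group, period 4 vs 5).
Full ascending order: Ti⁴⁺ < Zr⁴⁺ < Y³⁺ < Sr²⁺ < Rb⁺ < Br⁻ < I⁻. Counting from the largest, position 5 is Y³⁺.

Y³⁺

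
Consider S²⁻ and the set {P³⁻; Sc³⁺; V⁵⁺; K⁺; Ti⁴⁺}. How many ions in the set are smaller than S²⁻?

4

Isoelectronic series (18 e⁻ each). Size is set by nuclear charge: more protons means a smaller ion. V⁵⁺ (Z=23), Ti⁴⁺ (Z=22), Sc³⁺ (Z=21), K⁺ (Z=19), S²⁻ (Z=16), P³⁻ (Z=15).
Overall: V⁵⁺ < Ti⁴⁺ < Sc³⁺ < K⁺ < S²⁻ < P³⁻. S²⁻ has 4 below it and 1 above. That's 4.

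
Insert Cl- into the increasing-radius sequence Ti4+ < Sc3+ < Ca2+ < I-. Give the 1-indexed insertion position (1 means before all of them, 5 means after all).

Work out protons and electrons: Ti4+: 18 e⁻, Z=22, Sc3+: 18 e⁻, Z=21, Ca2+: 18 e⁻, Z=20, Cl-: 18 e⁻, Z=17, I-: 54 e⁻, Z=53. Ti4+ < Sc3+ (isoelectronic, higher Z=22 is smaller); Sc3+ < Ca2+ (both 18 e⁻, Z=21>20); Ca2+ < Cl- (isoelectronic, higher Z=20 is smaller); Cl- < I- (same group, period 3 vs 5).
Merged order: Ti4+ < Sc3+ < Ca2+ < Cl- < I- — Cl- is number 4.

4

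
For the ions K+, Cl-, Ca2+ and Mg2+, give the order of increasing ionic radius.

Mg2+ < Ca2+ < K+ < Cl-

Tabulating Z and e⁻: Mg2+: 10 e⁻, Z=12, Ca2+: 18 e⁻, Z=20, K+: 18 e⁻, Z=19, Cl-: 18 e⁻, Z=17. Mg2+ < Ca2+ (same group, period 3 vs 4); Ca2+ < K+ (both 18 e⁻, Z=20>19); K+ < Cl- (isoelectronic, higher Z=19 is smaller).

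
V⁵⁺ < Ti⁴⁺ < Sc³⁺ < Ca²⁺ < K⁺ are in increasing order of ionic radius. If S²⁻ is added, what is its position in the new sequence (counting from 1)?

6

All of these have 18 electrons (isoelectronic). With the same electron cloud, the ion with the most protons pulls it in tightest. Nuclear charges: V⁵⁺ (Z=23), Ti⁴⁺ (Z=22), Sc³⁺ (Z=21), Ca²⁺ (Z=20), K⁺ (Z=19), S²⁻ (Z=16). Highest Z is smallest.
Putting S²⁻ in gives V⁵⁺ < Ti⁴⁺ < Sc³⁺ < Ca²⁺ < K⁺ < S²⁻; it lands at slot 6.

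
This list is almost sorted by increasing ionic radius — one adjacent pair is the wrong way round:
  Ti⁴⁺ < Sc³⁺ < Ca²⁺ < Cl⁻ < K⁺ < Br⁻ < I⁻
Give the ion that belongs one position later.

Compare adjacent ions: K⁺ and Cl⁻ share 18 electrons; the higher nuclear charge on K (Z=19) contracts it more, so K⁺ < Cl⁻ — yet in this increasing list Cl⁻ sits before K⁺. Nothing else is reversed, so Cl⁻ should move one place to the right.

Cl⁻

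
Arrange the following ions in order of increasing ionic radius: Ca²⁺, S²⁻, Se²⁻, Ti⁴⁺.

Ti⁴⁺ < Ca²⁺ < S²⁻ < Se²⁻

Work out protons and electrons: Ti⁴⁺: 18 e⁻, Z=22, Ca²⁺: 18 e⁻, Z=20, S²⁻: 18 e⁻, Z=16, Se²⁻: 36 e⁻, Z=34. Ti⁴⁺ < Ca²⁺ (isoelectronic, higher Z=22 is smaller); Ca²⁺ < S²⁻ (isoelectronic, higher Z=20 is smaller); S²⁻ < Se²⁻ (same group, 1 shell fewer).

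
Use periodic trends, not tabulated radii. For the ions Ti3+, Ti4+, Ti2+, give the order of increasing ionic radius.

These are all Ti ions. Removing more electrons (higher positive charge) pulls the remaining electrons in closer, so Ti4+ is smallest and Ti2+ is largest.

Ti4+ < Ti3+ < Ti2+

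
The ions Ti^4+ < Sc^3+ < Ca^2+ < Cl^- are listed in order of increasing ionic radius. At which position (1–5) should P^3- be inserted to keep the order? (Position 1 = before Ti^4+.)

5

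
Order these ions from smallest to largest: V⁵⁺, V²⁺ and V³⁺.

V⁵⁺ < V³⁺ < V²⁺

Same element, different charge: the more highly charged cation has fewer electrons and a greater effective nuclear charge per electron, making V⁵⁺ the smallest.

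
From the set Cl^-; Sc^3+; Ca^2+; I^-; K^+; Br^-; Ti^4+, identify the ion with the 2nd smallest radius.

Sc^3+

Work out protons and electrons: Ti^4+ has 18 e⁻ (Z=22), Sc^3+ has 18 e⁻ (Z=21), Ca^2+ has 18 e⁻ (Z=20), K^+ has 18 e⁻ (Z=19), Cl^- has 18 e⁻ (Z=17), Br^- has 36 e⁻ (Z=35), I^- has 54 e⁻ (Z=53). Ti^4+ < Sc^3+ (both 18 e⁻, Z=22>21); Sc^3+ < Ca^2+ (both 18 e⁻, Z=21>20); Ca^2+ < K^+ (isoelectronic, higher Z=20 is smaller); K^+ < Cl^- (both 18 e⁻, Z=19>17); Cl^- < Br^- (same group, 1 shell fewer); Br^- < I^- (same group, period 4 vs 5).
Full ascending order: Ti^4+ < Sc^3+ < Ca^2+ < K^+ < Cl^- < Br^- < I^-. Counting from the smallest, position 2 is Sc^3+.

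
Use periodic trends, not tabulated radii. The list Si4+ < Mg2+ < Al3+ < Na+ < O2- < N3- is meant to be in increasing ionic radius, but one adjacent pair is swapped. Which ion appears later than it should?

Al3+

Scanning neighbour by neighbour, only Mg2+/Al3+ violates a trend: Al3+ and Mg2+ share 10 electrons; the higher nuclear charge on Al (Z=13) contracts it more, so Al3+ < Mg2+. That makes Al3+ the one sitting a position late relative to where it belongs.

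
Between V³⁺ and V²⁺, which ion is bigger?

For a single element, ionic radius drops as positive charge rises — V³⁺ < V²⁺.

V²⁺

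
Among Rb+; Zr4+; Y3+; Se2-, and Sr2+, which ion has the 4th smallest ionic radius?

Rb+

These species are isoelectronic with 36 electrons. The only difference is the number of protons: Zr4+ (Z=40), Y3+ (Z=39), Sr2+ (Z=38), Rb+ (Z=37), Se2- (Z=34). The strongest nuclear pull (Zr4+) gives the smallest ion.
That gives Zr4+ < Y3+ < Sr2+ < Rb+ < Se2-. From the smallest end, number 4 is Rb+.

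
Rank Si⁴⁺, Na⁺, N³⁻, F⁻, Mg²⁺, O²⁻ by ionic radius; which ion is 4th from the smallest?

Isoelectronic series (10 e⁻ each). Size is set by nuclear charge: more protons means a smaller ion. Si⁴⁺ (Z=14), Mg²⁺ (Z=12), Na⁺ (Z=11), F⁻ (Z=9), O²⁻ (Z=8), N³⁻ (Z=7).
That gives Si⁴⁺ < Mg²⁺ < Na⁺ < F⁻ < O²⁻ < N³⁻. From the smallest end, number 4 is F⁻.

F⁻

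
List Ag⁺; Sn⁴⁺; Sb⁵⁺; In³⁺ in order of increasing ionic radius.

Each ion has 46 electrons. The ranking follows nuclear charge in reverse — greater Z gives a smaller radius. Sb⁵⁺ (Z=51), Sn⁴⁺ (Z=50), In³⁺ (Z=49), Ag⁺ (Z=47).

Sb⁵⁺ < Sn⁴⁺ < In³⁺ < Ag⁺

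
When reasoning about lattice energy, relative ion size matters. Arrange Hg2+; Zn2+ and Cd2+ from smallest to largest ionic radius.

These ions sit in one column with identical charge. Each step down the periodic table adds a principal shell, increasing the radius.

Zn2+ < Cd2+ < Hg2+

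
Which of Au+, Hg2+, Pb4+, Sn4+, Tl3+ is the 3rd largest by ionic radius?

Tl3+

First list Z and electron count for each: Sn4+ has 46 e⁻ (Z=50), Pb4+ has 78 e⁻ (Z=82), Tl3+ has 78 e⁻ (Z=81), Hg2+ has 78 e⁻ (Z=80), Au+ has 78 e⁻ (Z=79). Sn4+ < Pb4+ (same group, period 5 vs 6); Pb4+ < Tl3+ (both 78 e⁻, Z=82>81); Tl3+ < Hg2+ (isoelectronic, higher Z=81 is smaller); Hg2+ < Au+ (both 78 e⁻, Z=80>79).
So the order is Sn4+ < Pb4+ < Tl3+ < Hg2+ < Au+; the 3rd-largest ion is Tl3+.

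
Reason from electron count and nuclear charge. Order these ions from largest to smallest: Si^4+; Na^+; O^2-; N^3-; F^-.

N^3- > O^2- > F^- > Na^+ > Si^4+

These species are isoelectronic with 10 electrons. The only difference is the number of protons: Si^4+ (Z=14), Na^+ (Z=11), F^- (Z=9), O^2- (Z=8), N^3- (Z=7). The strongest nuclear pull (Si^4+) gives the smallest ion.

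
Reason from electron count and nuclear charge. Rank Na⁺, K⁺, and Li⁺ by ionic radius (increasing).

All are in the same group with charge +1. Radius grows down the group as n (the outermost shell) increases.

Li⁺ < Na⁺ < K⁺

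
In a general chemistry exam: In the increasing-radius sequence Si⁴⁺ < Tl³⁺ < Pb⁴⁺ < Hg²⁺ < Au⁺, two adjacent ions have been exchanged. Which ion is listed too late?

Pb⁴⁺

Compare adjacent ions: Pb⁴⁺ and Tl³⁺ share 78 electrons; the higher nuclear charge on Pb (Z=82) contracts it more, so Pb⁴⁺ < Tl³⁺ — yet in this increasing list Tl³⁺ sits before Pb⁴⁺. Nothing else is reversed, so Pb⁴⁺ should move one place to the left.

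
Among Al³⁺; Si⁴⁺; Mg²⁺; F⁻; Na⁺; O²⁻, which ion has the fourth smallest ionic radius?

Each ion has 10 electrons. The ranking follows nuclear charge in reverse — greater Z gives a smaller radius. Si⁴⁺ (Z=14), Al³⁺ (Z=13), Mg²⁺ (Z=12), Na⁺ (Z=11), F⁻ (Z=9), O²⁻ (Z=8).
Full ascending order: Si⁴⁺ < Al³⁺ < Mg²⁺ < Na⁺ < F⁻ < O²⁻. Counting from the smallest, position 4 is Na⁺.

Na⁺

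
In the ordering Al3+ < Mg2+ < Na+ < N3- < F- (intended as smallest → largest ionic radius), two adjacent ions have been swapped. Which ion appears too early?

Check each adjacent pair. N3- and F- are reversed: both have 10 electrons but Z(F)=9 > Z(N)=7, so F- should be the smaller of the two. No other neighbouring pair contradicts the periodic trends, so N3- is the ion listed too early.

N3-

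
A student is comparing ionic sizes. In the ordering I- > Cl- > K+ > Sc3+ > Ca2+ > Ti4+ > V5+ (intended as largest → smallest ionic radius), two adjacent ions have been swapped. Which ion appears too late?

Ca2+

Compare adjacent ions: both have 18 electrons but Z(Sc)=21 > Z(Ca)=20, so Sc3+ should be the smaller of the two — yet in this decreasing list Sc3+ sits before Ca2+. Nothing else is reversed, so Ca2+ should move one place to the left.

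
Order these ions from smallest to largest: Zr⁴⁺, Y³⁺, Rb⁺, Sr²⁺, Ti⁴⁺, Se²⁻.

Ti⁴⁺ < Zr⁴⁺ < Y³⁺ < Sr²⁺ < Rb⁺ < Se²⁻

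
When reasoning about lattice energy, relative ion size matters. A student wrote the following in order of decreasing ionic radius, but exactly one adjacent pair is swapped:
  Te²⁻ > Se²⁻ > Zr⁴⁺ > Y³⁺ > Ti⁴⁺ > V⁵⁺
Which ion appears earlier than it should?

Check each adjacent pair. Zr⁴⁺ and Y³⁺ are reversed: they are isoelectronic (36 e⁻) and Zr has more protons than Y (40 vs 39), making Zr⁴⁺ smaller. No other neighbouring pair contradicts the periodic trends, so Zr⁴⁺ is the ion listed too early.

Zr⁴⁺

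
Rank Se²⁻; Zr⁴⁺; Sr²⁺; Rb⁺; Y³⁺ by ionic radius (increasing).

All of these have 36 electrons (isoelectronic). With the same electron cloud, the ion with the most protons pulls it in tightest. Nuclear charges: Zr⁴⁺ (Z=40), Y³⁺ (Z=39), Sr²⁺ (Z=38), Rb⁺ (Z=37), Se²⁻ (Z=34). Highest Z is smallest.

Zr⁴⁺ < Y³⁺ < Sr²⁺ < Rb⁺ < Se²⁻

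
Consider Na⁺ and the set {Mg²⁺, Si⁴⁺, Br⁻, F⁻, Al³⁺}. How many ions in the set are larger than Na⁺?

2

Work out protons and electrons: Si⁴⁺ has 10 e⁻ (Z=14), Al³⁺ has 10 e⁻ (Z=13), Mg²⁺ has 10 e⁻ (Z=12), Na⁺ has 10 e⁻ (Z=11), F⁻ has 10 e⁻ (Z=9), Br⁻ has 36 e⁻ (Z=35). Si⁴⁺ < Al³⁺ (both 10 e⁻, Z=14>13); Al³⁺ < Mg²⁺ (both 10 e⁻, Z=13>12); Mg²⁺ < Na⁺ (isoelectronic, higher Z=12 is smaller); Na⁺ < F⁻ (both 10 e⁻, Z=11>9); F⁻ < Br⁻ (same group, 2 shells fewer).
Ordering all of them (including Na⁺) by radius gives Si⁴⁺ < Al³⁺ < Mg²⁺ < Na⁺ < F⁻ < Br⁻. That's 2.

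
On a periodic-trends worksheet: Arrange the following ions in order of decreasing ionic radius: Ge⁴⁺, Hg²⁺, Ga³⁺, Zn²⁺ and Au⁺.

Au⁺ > Hg²⁺ > Zn²⁺ > Ga³⁺ > Ge⁴⁺

First list Z and electron count for each: Ge⁴⁺ (Z=32, 28 e⁻), Ga³⁺ (Z=31, 28 e⁻), Zn²⁺ (Z=30, 28 e⁻), Hg²⁺ (Z=80, 78 e⁻), Au⁺ (Z=79, 78 e⁻). Ge⁴⁺ < Ga³⁺ (isoelectronic, higher Z=32 is smaller); Ga³⁺ < Zn²⁺ (both 28 e⁻, Z=31>30); Zn²⁺ < Hg²⁺ (same group, 2 shells fewer); Hg²⁺ < Au⁺ (both 78 e⁻, Z=80>79).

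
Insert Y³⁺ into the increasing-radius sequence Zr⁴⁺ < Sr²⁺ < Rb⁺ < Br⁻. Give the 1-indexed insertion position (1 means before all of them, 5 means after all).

2

Isoelectronic series (36 e⁻ each). Size is set by nuclear charge: more protons means a smaller ion. Zr⁴⁺ (Z=40), Y³⁺ (Z=39), Sr²⁺ (Z=38), Rb⁺ (Z=37), Br⁻ (Z=35).
Putting Y³⁺ in gives Zr⁴⁺ < Y³⁺ < Sr²⁺ < Rb⁺ < Br⁻; it lands at slot 2.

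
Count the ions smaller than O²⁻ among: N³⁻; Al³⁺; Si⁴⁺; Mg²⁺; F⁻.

These species are isoelectronic with 10 electrons. The only difference is the number of protons: Si⁴⁺ (Z=14), Al³⁺ (Z=13), Mg²⁺ (Z=12), F⁻ (Z=9), O²⁻ (Z=8), N³⁻ (Z=7). The strongest nuclear pull (Si⁴⁺) gives the smallest ion.
Ordering all of them (including O²⁻) by radius gives Si⁴⁺ < Al³⁺ < Mg²⁺ < F⁻ < O²⁻ < N³⁻. Count: 4.

4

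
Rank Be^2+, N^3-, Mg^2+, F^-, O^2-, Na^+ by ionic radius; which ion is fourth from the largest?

Na^+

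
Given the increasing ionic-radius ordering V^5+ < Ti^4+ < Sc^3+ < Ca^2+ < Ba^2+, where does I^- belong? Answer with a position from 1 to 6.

V^5+: 18 e⁻, Z=23, Ti^4+: 18 e⁻, Z=22, Sc^3+: 18 e⁻, Z=21, Ca^2+: 18 e⁻, Z=20, Ba^2+: 54 e⁻, Z=56, I^-: 54 e⁻, Z=53. V^5+ < Ti^4+ (isoelectronic, higher Z=23 is smaller); Ti^4+ < Sc^3+ (isoelectronic, higher Z=22 is smaller); Sc^3+ < Ca^2+ (both 18 e⁻, Z=21>20); Ca^2+ < Ba^2+ (same group, period 4 vs 6); Ba^2+ < I^- (both 54 e⁻, Z=56>53).
The complete sequence is V^5+ < Ti^4+ < Sc^3+ < Ca^2+ < Ba^2+ < I^-. I^- sits at position 6.

6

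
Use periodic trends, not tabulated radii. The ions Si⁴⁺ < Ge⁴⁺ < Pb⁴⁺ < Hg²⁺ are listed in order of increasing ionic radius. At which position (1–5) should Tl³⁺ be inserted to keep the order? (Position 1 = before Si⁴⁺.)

Electron counts and nuclear charges: Si⁴⁺: 10 e⁻, Z=14, Ge⁴⁺: 28 e⁻, Z=32, Pb⁴⁺: 78 e⁻, Z=82, Tl³⁺: 78 e⁻, Z=81, Hg²⁺: 78 e⁻, Z=80. Si⁴⁺ < Ge⁴⁺ (same group, period 3 vs 4); Ge⁴⁺ < Pb⁴⁺ (same group, period 4 vs 6); Pb⁴⁺ < Tl³⁺ (both 78 e⁻, Z=82>81); Tl³⁺ < Hg²⁺ (isoelectronic, higher Z=81 is smaller).
Putting Tl³⁺ in gives Si⁴⁺ < Ge⁴⁺ < Pb⁴⁺ < Tl³⁺ < Hg²⁺; it lands at slot 4.

4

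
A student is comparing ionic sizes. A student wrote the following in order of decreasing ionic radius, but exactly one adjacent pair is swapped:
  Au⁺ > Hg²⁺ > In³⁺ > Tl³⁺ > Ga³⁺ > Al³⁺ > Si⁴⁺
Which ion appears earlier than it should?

Scanning neighbour by neighbour, only In³⁺/Tl³⁺ violates a trend: same group and charge — period 5 sits above period 6, so In³⁺ is smaller. That makes In³⁺ the one sitting a position early relative to where it belongs.

In³⁺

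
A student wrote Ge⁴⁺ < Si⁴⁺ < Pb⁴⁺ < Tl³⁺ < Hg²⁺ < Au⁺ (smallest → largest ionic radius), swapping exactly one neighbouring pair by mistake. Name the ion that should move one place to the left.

Scanning neighbour by neighbour, only Ge⁴⁺/Si⁴⁺ violates a trend: both in group 14 with the same charge; Si⁴⁺ (period 3) has the smaller radius. That makes Si⁴⁺ the one sitting a position late relative to where it belongs.

Si⁴⁺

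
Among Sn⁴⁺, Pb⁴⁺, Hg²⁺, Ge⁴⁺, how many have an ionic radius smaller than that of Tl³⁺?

3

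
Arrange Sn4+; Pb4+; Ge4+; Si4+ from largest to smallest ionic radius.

All are in the same group with charge +4. Radius grows down the group as n (the outermost shell) increases.

Pb4+ > Sn4+ > Ge4+ > Si4+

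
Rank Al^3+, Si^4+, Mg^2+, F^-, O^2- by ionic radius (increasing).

All of these have 10 electrons (isoelectronic). With the same electron cloud, the ion with the most protons pulls it in tightest. Nuclear charges: Si^4+ (Z=14), Al^3+ (Z=13), Mg^2+ (Z=12), F^- (Z=9), O^2- (Z=8). Highest Z is smallest.

Si^4+ < Al^3+ < Mg^2+ < F^- < O^2-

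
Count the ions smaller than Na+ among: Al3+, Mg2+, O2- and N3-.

Isoelectronic series (10 e⁻ each). Size is set by nuclear charge: more protons means a smaller ion. Al3+ (Z=13), Mg2+ (Z=12), Na+ (Z=11), O2- (Z=8), N3- (Z=7).
Overall: Al3+ < Mg2+ < Na+ < O2- < N3-. Na+ has 2 below it and 2 above. That's 2.

2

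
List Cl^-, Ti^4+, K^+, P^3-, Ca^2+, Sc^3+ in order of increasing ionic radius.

Ti^4+ < Sc^3+ < Ca^2+ < K^+ < Cl^- < P^3-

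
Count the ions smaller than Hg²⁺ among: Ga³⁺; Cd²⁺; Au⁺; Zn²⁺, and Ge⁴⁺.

First list Z and electron count for each: Ge⁴⁺ (Z=32, 28 e⁻), Ga³⁺ (Z=31, 28 e⁻), Zn²⁺ (Z=30, 28 e⁻), Cd²⁺ (Z=48, 46 e⁻), Hg²⁺ (Z=80, 78 e⁻), Au⁺ (Z=79, 78 e⁻). Ge⁴⁺ < Ga³⁺ (isoelectronic, higher Z=32 is smaller); Ga³⁺ < Zn²⁺ (isoelectronic, higher Z=31 is smaller); Zn²⁺ < Cd²⁺ (same group, 1 shell fewer); Cd²⁺ < Hg²⁺ (same group, 1 shell fewer); Hg²⁺ < Au⁺ (both 78 e⁻, Z=80>79).
Relative to Hg²⁺, the ions that are smaller are Ge⁴⁺, Ga³⁺, Zn²⁺, Cd²⁺. So 4 are smaller.

4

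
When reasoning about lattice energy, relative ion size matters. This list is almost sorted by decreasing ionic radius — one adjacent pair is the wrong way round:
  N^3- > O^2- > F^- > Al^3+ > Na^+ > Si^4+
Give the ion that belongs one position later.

Al^3+

Compare adjacent ions: Al^3+ and Na^+ share 10 electrons; the higher nuclear charge on Al (Z=13) contracts it more, so Al^3+ < Na^+ — yet in this decreasing list Al^3+ sits before Na^+. Nothing else is reversed, so Al^3+ should move one place to the right.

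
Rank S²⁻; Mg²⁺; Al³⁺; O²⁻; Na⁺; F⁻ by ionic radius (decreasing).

Al³⁺: 10 e⁻, Z=13, Mg²⁺: 10 e⁻, Z=12, Na⁺: 10 e⁻, Z=11, F⁻: 10 e⁻, Z=9, O²⁻: 10 e⁻, Z=8, S²⁻: 18 e⁻, Z=16. Al³⁺ < Mg²⁺ (both 10 e⁻, Z=13>12); Mg²⁺ < Na⁺ (isoelectronic, higher Z=12 is smaller); Na⁺ < F⁻ (both 10 e⁻, Z=11>9); F⁻ < O²⁻ (isoelectronic, higher Z=9 is smaller); O²⁻ < S²⁻ (same group, 1 shell fewer).

S²⁻ > O²⁻ > F⁻ > Na⁺ > Mg²⁺ > Al³⁺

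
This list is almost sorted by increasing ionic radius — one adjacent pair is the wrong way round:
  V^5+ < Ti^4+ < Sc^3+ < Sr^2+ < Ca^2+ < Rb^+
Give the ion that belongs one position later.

Scanning neighbour by neighbour, only Sr^2+/Ca^2+ violates a trend: Ca^2+ and Sr^2+ are in one column with the same charge; the lighter period-4 ion has one fewer shell and is smaller. That makes Sr^2+ the one sitting a position early relative to where it belongs.

Sr^2+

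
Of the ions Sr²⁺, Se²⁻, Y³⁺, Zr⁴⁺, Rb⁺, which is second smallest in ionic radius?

Y³⁺

All of these have 36 electrons (isoelectronic). With the same electron cloud, the ion with the most protons pulls it in tightest. Nuclear charges: Zr⁴⁺ (Z=40), Y³⁺ (Z=39), Sr²⁺ (Z=38), Rb⁺ (Z=37), Se²⁻ (Z=34). Highest Z is smallest.
Ordering: Zr⁴⁺ < Y³⁺ < Sr²⁺ < Rb⁺ < Se²⁻. The second smallest is Y³⁺.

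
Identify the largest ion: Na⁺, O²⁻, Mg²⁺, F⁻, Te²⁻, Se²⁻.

Te²⁻

Mg²⁺ (Z=12, 10 e⁻), Na⁺ (Z=11, 10 e⁻), F⁻ (Z=9, 10 e⁻), O²⁻ (Z=8, 10 e⁻), Se²⁻ (Z=34, 36 e⁻), Te²⁻ (Z=52, 54 e⁻). Mg²⁺ < Na⁺ (isoelectronic, higher Z=12 is smaller); Na⁺ < F⁻ (both 10 e⁻, Z=11>9); F⁻ < O²⁻ (both 10 e⁻, Z=9>8); O²⁻ < Se²⁻ (same group, period 2 vs 4); Se²⁻ < Te²⁻ (same group, 1 shell fewer).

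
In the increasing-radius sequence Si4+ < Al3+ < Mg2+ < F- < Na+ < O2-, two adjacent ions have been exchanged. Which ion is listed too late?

The pair F-, Na+ is the wrong way round — they are isoelectronic (10 e⁻) and Na has more protons than F (11 vs 9), making Na+ smaller. All other adjacent pairs agree with periodic trends, so Na+ is the misplaced ion.

Na+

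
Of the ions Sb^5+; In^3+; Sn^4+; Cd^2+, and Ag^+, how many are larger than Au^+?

Tabulating Z and e⁻: Sb^5+ has 46 e⁻ (Z=51), Sn^4+ has 46 e⁻ (Z=50), In^3+ has 46 e⁻ (Z=49), Cd^2+ has 46 e⁻ (Z=48), Ag^+ has 46 e⁻ (Z=47), Au^+ has 78 e⁻ (Z=79). Sb^5+ < Sn^4+ (isoelectronic, higher Z=51 is smaller); Sn^4+ < In^3+ (isoelectronic, higher Z=50 is smaller); In^3+ < Cd^2+ (isoelectronic, higher Z=49 is smaller); Cd^2+ < Ag^+ (both 46 e⁻, Z=48>47); Ag^+ < Au^+ (same group, 1 shell fewer).
Ordering all of them (including Au^+) by radius gives Sb^5+ < Sn^4+ < In^3+ < Cd^2+ < Ag^+ < Au^+. So 0 are larger.

0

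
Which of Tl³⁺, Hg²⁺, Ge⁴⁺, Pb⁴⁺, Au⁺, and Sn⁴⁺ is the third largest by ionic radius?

Tl³⁺

Electron counts and nuclear charges: Ge⁴⁺: 28 e⁻, Z=32, Sn⁴⁺: 46 e⁻, Z=50, Pb⁴⁺: 78 e⁻, Z=82, Tl³⁺: 78 e⁻, Z=81, Hg²⁺: 78 e⁻, Z=80, Au⁺: 78 e⁻, Z=79. Ge⁴⁺ < Sn⁴⁺ (same group, 1 shell fewer); Sn⁴⁺ < Pb⁴⁺ (same group, period 5 vs 6); Pb⁴⁺ < Tl³⁺ (isoelectronic, higher Z=82 is smaller); Tl³⁺ < Hg²⁺ (both 78 e⁻, Z=81>80); Hg²⁺ < Au⁺ (both 78 e⁻, Z=80>79).
So the order is Ge⁴⁺ < Sn⁴⁺ < Pb⁴⁺ < Tl³⁺ < Hg²⁺ < Au⁺; the 3rd-largest ion is Tl³⁺.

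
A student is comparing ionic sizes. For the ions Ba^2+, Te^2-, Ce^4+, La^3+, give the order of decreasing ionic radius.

Te^2- > Ba^2+ > La^3+ > Ce^4+

Each ion has 54 electrons. The ranking follows nuclear charge in reverse — greater Z gives a smaller radius. Ce^4+ (Z=58), La^3+ (Z=57), Ba^2+ (Z=56), Te^2- (Z=52).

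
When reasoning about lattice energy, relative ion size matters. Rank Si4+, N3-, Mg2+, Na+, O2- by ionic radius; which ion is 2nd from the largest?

O2-

Each ion has 10 electrons. The ranking follows nuclear charge in reverse — greater Z gives a smaller radius. Si4+ (Z=14), Mg2+ (Z=12), Na+ (Z=11), O2- (Z=8), N3- (Z=7).
That gives Si4+ < Mg2+ < Na+ < O2- < N3-. From the largest end, number 2 is O2-.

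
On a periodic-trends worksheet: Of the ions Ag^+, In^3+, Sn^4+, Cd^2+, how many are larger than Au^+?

Work out protons and electrons: Sn^4+ has 46 e⁻ (Z=50), In^3+ has 46 e⁻ (Z=49), Cd^2+ has 46 e⁻ (Z=48), Ag^+ has 46 e⁻ (Z=47), Au^+ has 78 e⁻ (Z=79). Sn^4+ < In^3+ (both 46 e⁻, Z=50>49); In^3+ < Cd^2+ (both 46 e⁻, Z=49>48); Cd^2+ < Ag^+ (both 46 e⁻, Z=48>47); Ag^+ < Au^+ (same group, 1 shell fewer).
Placing each against Au^+: smaller — Sn^4+, In^3+, Cd^2+, Ag^+; larger — none. So 0 are larger.

0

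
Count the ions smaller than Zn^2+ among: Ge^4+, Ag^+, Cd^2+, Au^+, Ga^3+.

2

Tabulating Z and e⁻: Ge^4+ has 28 e⁻ (Z=32), Ga^3+ has 28 e⁻ (Z=31), Zn^2+ has 28 e⁻ (Z=30), Cd^2+ has 46 e⁻ (Z=48), Ag^+ has 46 e⁻ (Z=47), Au^+ has 78 e⁻ (Z=79). Ge^4+ < Ga^3+ (isoelectronic, higher Z=32 is smaller); Ga^3+ < Zn^2+ (both 28 e⁻, Z=31>30); Zn^2+ < Cd^2+ (same group, period 4 vs 5); Cd^2+ < Ag^+ (isoelectronic, higher Z=48 is smaller); Ag^+ < Au^+ (same group, period 5 vs 6).
Relative to Zn^2+, the ions that are smaller are Ge^4+, Ga^3+. So 2 are smaller.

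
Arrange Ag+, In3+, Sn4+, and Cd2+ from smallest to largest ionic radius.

Sn4+ < In3+ < Cd2+ < Ag+

Each ion has 46 electrons. The ranking follows nuclear charge in reverse — greater Z gives a smaller radius. Sn4+ (Z=50), In3+ (Z=49), Cd2+ (Z=48), Ag+ (Z=47).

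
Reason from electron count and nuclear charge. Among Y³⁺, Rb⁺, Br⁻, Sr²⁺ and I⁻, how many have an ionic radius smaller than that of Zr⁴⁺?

0

Zr⁴⁺: 36 e⁻, Z=40, Y³⁺: 36 e⁻, Z=39, Sr²⁺: 36 e⁻, Z=38, Rb⁺: 36 e⁻, Z=37, Br⁻: 36 e⁻, Z=35, I⁻: 54 e⁻, Z=53. Zr⁴⁺ < Y³⁺ (both 36 e⁻, Z=40>39); Y³⁺ < Sr²⁺ (both 36 e⁻, Z=39>38); Sr²⁺ < Rb⁺ (isoelectronic, higher Z=38 is smaller); Rb⁺ < Br⁻ (isoelectronic, higher Z=37 is smaller); Br⁻ < I⁻ (same group, period 4 vs 5).
Relative to Zr⁴⁺, the ions that are smaller are none. Count: 0.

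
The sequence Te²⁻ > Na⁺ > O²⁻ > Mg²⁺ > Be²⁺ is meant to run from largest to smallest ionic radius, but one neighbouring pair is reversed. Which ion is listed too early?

Compare adjacent ions: Na⁺ and O²⁻ share 10 electrons; the higher nuclear charge on Na (Z=11) contracts it more, so Na⁺ < O²⁻ — yet in this decreasing list Na⁺ sits before O²⁻. Nothing else is reversed, so Na⁺ should move one place to the right.

Na⁺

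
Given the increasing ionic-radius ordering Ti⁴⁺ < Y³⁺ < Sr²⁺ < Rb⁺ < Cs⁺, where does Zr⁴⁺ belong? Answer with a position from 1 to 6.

First list Z and electron count for each: Ti⁴⁺ has 18 e⁻ (Z=22), Zr⁴⁺ has 36 e⁻ (Z=40), Y³⁺ has 36 e⁻ (Z=39), Sr²⁺ has 36 e⁻ (Z=38), Rb⁺ has 36 e⁻ (Z=37), Cs⁺ has 54 e⁻ (Z=55). Ti⁴⁺ < Zr⁴⁺ (same group, 1 shell fewer); Zr⁴⁺ < Y³⁺ (isoelectronic, higher Z=40 is smaller); Y³⁺ < Sr²⁺ (isoelectronic, higher Z=39 is smaller); Sr²⁺ < Rb⁺ (both 36 e⁻, Z=38>37); Rb⁺ < Cs⁺ (same group, 1 shell fewer).
The complete sequence is Ti⁴⁺ < Zr⁴⁺ < Y³⁺ < Sr²⁺ < Rb⁺ < Cs⁺. Zr⁴⁺ sits at position 2.

2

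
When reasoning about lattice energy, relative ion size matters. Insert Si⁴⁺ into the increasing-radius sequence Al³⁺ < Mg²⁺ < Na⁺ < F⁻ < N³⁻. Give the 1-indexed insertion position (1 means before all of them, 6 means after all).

Isoelectronic series (10 e⁻ each). Size is set by nuclear charge: more protons means a smaller ion. Si⁴⁺ (Z=14), Al³⁺ (Z=13), Mg²⁺ (Z=12), Na⁺ (Z=11), F⁻ (Z=9), N³⁻ (Z=7).
The complete sequence is Si⁴⁺ < Al³⁺ < Mg²⁺ < Na⁺ < F⁻ < N³⁻. Si⁴⁺ sits at position 1.

1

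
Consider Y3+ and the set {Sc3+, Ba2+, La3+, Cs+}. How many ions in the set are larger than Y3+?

3

First list Z and electron count for each: Sc3+: 18 e⁻, Z=21, Y3+: 36 e⁻, Z=39, La3+: 54 e⁻, Z=57, Ba2+: 54 e⁻, Z=56, Cs+: 54 e⁻, Z=55. Sc3+ < Y3+ (same group, period 4 vs 5); Y3+ < La3+ (same group, 1 shell fewer); La3+ < Ba2+ (both 54 e⁻, Z=57>56); Ba2+ < Cs+ (isoelectronic, higher Z=56 is smaller).
Placing each against Y3+: smaller — Sc3+; larger — La3+, Ba2+, Cs+. That's 3.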